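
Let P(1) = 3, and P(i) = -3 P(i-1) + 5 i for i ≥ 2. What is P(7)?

P(2) = -3(3) + 10 = 1
P(3) = -3(1) + 15 = 12
P(4) = -3(12) + 20 = -16
P(5) = -3(-16) + 25 = 73
P(6) = -3(73) + 30 = -189
P(7) = -3(-189) + 35 = 602

602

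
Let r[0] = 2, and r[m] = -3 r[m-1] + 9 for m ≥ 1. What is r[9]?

r[1] = -3(2) + 9 = 3
r[2] = -3(3) + 9 = 0
r[3] = -3(0) + 9 = 9
r[4] = -3(9) + 9 = -18
r[5] = -3(-18) + 9 = 63
r[6] = -3(63) + 9 = -180
r[7] = -3(-180) + 9 = 549
r[8] = -3(549) + 9 = -1638
r[9] = -3(-1638) + 9 = 4923

4923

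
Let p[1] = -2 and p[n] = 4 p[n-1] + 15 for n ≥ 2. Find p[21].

The fixed point is 15/(1 - 4) = -5, so p[n] + 5 = 4(p[n-1] + 5).
Hence p[n] = 3·4^{n-1} - 5.
p[21] = 3·4^{20} - 5 = 3·1099511627776 - 5 = 3298534883323.

3298534883323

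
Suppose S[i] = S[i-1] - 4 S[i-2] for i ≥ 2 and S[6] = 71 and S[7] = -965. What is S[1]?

7

Rearranging, S[i-2] = (S[i] - S[i-1]) / -4.
S[5] = (-965 - 71) / -4 = -1036/-4 = 259
S[4] = (71 - 259) / -4 = -188/-4 = 47
S[3] = (259 - 47) / -4 = 212/-4 = -53
S[2] = (47 - (-53)) / -4 = 100/-4 = -25
S[1] = (-53 - (-25)) / -4 = -28/-4 = 7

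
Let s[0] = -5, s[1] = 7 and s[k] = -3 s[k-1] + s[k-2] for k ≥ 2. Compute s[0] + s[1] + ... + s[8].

-25668

s[2] = -3·7 + (-5) = -26
s[3] = -3·(-26) + 7 = 85
s[4] = -3·85 + (-26) = -281
s[5] = -3·(-281) + 85 = 928
s[6] = -3·928 + (-281) = -3065
s[7] = -3·(-3065) + 928 = 10123
s[8] = -3·10123 + (-3065) = -33434
Sum = (-5) + 7 + (-26) + 85 + (-281) + 928 + (-3065) + 10123 + (-33434) = -25668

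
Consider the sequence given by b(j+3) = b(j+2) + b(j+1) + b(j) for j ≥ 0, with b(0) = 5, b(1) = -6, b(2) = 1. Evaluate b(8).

b(3) = 1 + (-6) + 5 = 0
b(4) = 0 + 1 + (-6) = -5
b(5) = (-5) + 0 + 1 = -4
b(6) = (-4) + (-5) + 0 = -9
b(7) = (-9) + (-4) + (-5) = -18
b(8) = (-18) + (-9) + (-4) = -31

-31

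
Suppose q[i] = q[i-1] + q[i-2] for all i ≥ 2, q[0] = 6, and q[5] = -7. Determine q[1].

-5

Let q[1] = x.
q[2] = 6 + x
q[3] = 6 + 2x
q[4] = 12 + 3x
q[5] = 18 + 5x
So 18 + 5x = -7, giving x = -5.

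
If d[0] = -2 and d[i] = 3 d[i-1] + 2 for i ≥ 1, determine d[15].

-14348908

The fixed point is 2/(1 - 3) = -1, so d[i] + 1 = 3(d[i-1] + 1).
Hence d[i] = -1·3^i - 1.
d[15] = -1·3^{15} - 1 = -1·14348907 - 1 = -14348908.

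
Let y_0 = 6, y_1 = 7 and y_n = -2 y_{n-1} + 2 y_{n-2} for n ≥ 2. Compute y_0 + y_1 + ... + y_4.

-11

y_2 = -2(7) + 2(6) = -2
y_3 = -2(-2) + 2(7) = 18
y_4 = -2(18) + 2(-2) = -40
Sum = 6 + 7 + (-2) + 18 + (-40) = -11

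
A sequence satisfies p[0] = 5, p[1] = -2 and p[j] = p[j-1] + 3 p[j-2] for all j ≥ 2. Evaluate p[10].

5302

p[2] = (-2) + 3*5 = 13
p[3] = 13 + 3*(-2) = 7
p[4] = 7 + 3*13 = 46
p[5] = 46 + 3*7 = 67
p[6] = 67 + 3*46 = 205
p[7] = 205 + 3*67 = 406
p[8] = 406 + 3*205 = 1021
p[9] = 1021 + 3*406 = 2239
p[10] = 2239 + 3*1021 = 5302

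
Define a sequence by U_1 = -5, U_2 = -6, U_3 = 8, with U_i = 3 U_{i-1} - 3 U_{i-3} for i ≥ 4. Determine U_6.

381

U_4 = 3·8 - 3·(-5) = 39
U_5 = 3·39 - 3·(-6) = 135
U_6 = 3·135 - 3·8 = 381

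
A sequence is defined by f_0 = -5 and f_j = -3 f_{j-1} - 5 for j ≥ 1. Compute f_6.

f_1 = -3*(-5) - 5 = 10
f_2 = -3*10 - 5 = -35
f_3 = -3*(-35) - 5 = 100
f_4 = -3*100 - 5 = -305
f_5 = -3*(-305) - 5 = 910
f_6 = -3*910 - 5 = -2735

-2735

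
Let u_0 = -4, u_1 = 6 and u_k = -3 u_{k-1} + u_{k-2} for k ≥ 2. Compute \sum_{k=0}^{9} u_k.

71788

u_2 = -3·6 + (-4) = -22
u_3 = -3·(-22) + 6 = 72
u_4 = -3·72 + (-22) = -238
u_5 = -3·(-238) + 72 = 786
u_6 = -3·786 + (-238) = -2596
u_7 = -3·(-2596) + 786 = 8574
u_8 = -3·8574 + (-2596) = -28318
u_9 = -3·(-28318) + 8574 = 93528
Sum = (-4) + 6 + (-22) + 72 + (-238) + 786 + (-2596) + 8574 + (-28318) + 93528 = 71788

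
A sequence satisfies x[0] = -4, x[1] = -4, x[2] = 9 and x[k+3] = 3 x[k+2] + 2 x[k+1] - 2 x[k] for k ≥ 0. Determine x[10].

166983

x[3] = 3·9 + 2·(-4) - 2·(-4) = 27
x[4] = 3·27 + 2·9 - 2·(-4) = 107
x[5] = 3·107 + 2·27 - 2·9 = 357
x[6] = 3·357 + 2·107 - 2·27 = 1231
x[7] = 3·1231 + 2·357 - 2·107 = 4193
x[8] = 3·4193 + 2·1231 - 2·357 = 14327
x[9] = 3·14327 + 2·4193 - 2·1231 = 48905
x[10] = 3·48905 + 2·14327 - 2·4193 = 166983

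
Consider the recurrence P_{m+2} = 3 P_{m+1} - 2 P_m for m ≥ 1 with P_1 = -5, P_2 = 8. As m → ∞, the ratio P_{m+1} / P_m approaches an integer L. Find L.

The characteristic equation is r^2 - 3r + 2 = 0, which factors as (r - 2)(r - 1) = 0.
So the roots are 2 and 1. Since |2| > |1| and the coefficient of 2^m is non-zero, the ratio tends to 2.

2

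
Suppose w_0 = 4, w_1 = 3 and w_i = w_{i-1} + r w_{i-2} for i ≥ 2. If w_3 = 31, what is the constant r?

w_2 = 3 + 4r
w_3 = 3 + 7r
So 3 + 7r = 31, giving r = 4.

4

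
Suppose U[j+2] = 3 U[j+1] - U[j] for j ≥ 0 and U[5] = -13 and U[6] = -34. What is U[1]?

Rearranging, U[j-2] = -(U[j] - 3 U[j-1]).
U[4] = -(-34 - 3·(-13)) = -5
U[3] = -(-13 - 3·(-5)) = -2
U[2] = -(-5 - 3·(-2)) = -1
U[1] = -(-2 - 3·(-1)) = -1

-1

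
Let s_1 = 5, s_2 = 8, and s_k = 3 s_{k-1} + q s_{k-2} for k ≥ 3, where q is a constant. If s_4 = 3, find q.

-3

s_3 = 24 + 5q
s_4 = 72 + 23q
So 72 + 23q = 3, giving q = -3.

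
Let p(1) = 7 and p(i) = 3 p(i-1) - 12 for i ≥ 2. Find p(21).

3486784407

The fixed point is -12/(1 - 3) = 6, so p(i) - 6 = 3(p(i-1) - 6).
Hence p(i) = 1·3^{i-1} + 6.
p(21) = 1·3^{20} + 6 = 1·3486784401 + 6 = 3486784407.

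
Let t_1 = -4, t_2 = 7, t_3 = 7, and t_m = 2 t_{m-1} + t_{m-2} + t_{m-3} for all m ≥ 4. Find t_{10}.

5045

t_4 = 2*7 + 7 + (-4) = 17
t_5 = 2*17 + 7 + 7 = 48
t_6 = 2*48 + 17 + 7 = 120
t_7 = 2*120 + 48 + 17 = 305
t_8 = 2*305 + 120 + 48 = 778
t_9 = 2*778 + 305 + 120 = 1981
t_{10} = 2*1981 + 778 + 305 = 5045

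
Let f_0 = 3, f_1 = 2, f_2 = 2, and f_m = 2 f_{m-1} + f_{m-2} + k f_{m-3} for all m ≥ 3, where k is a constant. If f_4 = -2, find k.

f_3 = 6 + 3k
f_4 = 14 + 8k
So 14 + 8k = -2, giving k = -2.

-2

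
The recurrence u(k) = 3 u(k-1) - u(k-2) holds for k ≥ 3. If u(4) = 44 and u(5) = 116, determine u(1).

-4

Rearranging, u(k-2) = -(u(k) - 3 u(k-1)).
u(3) = -(116 - 3*44) = 16
u(2) = -(44 - 3*16) = 4
u(1) = -(16 - 3*4) = -4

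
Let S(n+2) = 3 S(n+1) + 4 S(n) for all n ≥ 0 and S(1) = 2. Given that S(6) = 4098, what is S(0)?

Let S(0) = x.
S(2) = 6 + 4x
S(3) = 26 + 12x
S(4) = 102 + 52x
S(5) = 410 + 204x
S(6) = 1638 + 820x
So 1638 + 820x = 4098, giving x = 3.

3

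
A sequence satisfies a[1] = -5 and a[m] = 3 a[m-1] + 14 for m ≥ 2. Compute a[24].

The fixed point is 14/(1 - 3) = -7, so a[m] + 7 = 3(a[m-1] + 7).
Hence a[m] = 2·3^{m-1} - 7.
a[24] = 2·3^{23} - 7 = 2·94143178827 - 7 = 188286357647.

188286357647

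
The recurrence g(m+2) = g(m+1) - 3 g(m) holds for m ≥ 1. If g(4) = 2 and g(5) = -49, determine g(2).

5

Rearranging, g(m-2) = (g(m) - g(m-1)) / -3.
g(3) = (-49 - 2) / -3 = -51/-3 = 17
g(2) = (2 - 17) / -3 = -15/-3 = 5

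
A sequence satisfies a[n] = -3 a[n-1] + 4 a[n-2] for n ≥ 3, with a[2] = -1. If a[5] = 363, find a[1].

Let a[1] = w.
a[3] = 3 + 4w
a[4] = -13 - 12w
a[5] = 51 + 52w
So 51 + 52w = 363, giving w = 6.

6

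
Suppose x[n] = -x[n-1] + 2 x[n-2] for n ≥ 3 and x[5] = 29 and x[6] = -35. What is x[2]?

Rearranging, x[n-2] = (x[n] + x[n-1]) / 2.
x[4] = (-35 + 29) / 2 = -6/2 = -3
x[3] = (29 + (-3)) / 2 = 26/2 = 13
x[2] = (-3 + 13) / 2 = 10/2 = 5

5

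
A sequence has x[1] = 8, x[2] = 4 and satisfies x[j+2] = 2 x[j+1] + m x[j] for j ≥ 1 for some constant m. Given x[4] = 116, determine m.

x[3] = 8 + 8m
x[4] = 16 + 20m
So 16 + 20m = 116, giving m = 5.

5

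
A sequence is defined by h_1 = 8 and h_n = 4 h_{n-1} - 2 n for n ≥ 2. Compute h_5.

1654

h_2 = 4(8) - 4 = 28
h_3 = 4(28) - 6 = 106
h_4 = 4(106) - 8 = 416
h_5 = 4(416) - 10 = 1654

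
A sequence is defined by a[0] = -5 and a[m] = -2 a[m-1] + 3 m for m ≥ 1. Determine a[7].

733

a[1] = -2(-5) + 3 = 13
a[2] = -2(13) + 6 = -20
a[3] = -2(-20) + 9 = 49
a[4] = -2(49) + 12 = -86
a[5] = -2(-86) + 15 = 187
a[6] = -2(187) + 18 = -356
a[7] = -2(-356) + 21 = 733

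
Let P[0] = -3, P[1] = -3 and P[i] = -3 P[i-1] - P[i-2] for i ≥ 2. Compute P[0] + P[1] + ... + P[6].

P[2] = -3(-3) - (-3) = 12
P[3] = -3(12) - (-3) = -33
P[4] = -3(-33) - 12 = 87
P[5] = -3(87) - (-33) = -228
P[6] = -3(-228) - 87 = 597
Sum = (-3) + (-3) + 12 + (-33) + 87 + (-228) + 597 = 429

429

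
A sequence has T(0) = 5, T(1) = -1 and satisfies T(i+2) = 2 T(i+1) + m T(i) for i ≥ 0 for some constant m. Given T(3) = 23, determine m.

3

T(2) = -2 + 5m
T(3) = -4 + 9m
So -4 + 9m = 23, giving m = 3.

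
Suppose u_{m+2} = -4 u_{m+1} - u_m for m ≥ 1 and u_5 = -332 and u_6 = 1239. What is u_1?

-4

Rearranging, u_{m-2} = -(u_m + 4 u_{m-1}).
u_4 = -(1239 + 4(-332)) = 89
u_3 = -(-332 + 4(89)) = -24
u_2 = -(89 + 4(-24)) = 7
u_1 = -(-24 + 4(7)) = -4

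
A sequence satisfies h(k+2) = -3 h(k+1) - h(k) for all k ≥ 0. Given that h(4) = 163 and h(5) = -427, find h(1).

Rearranging, h(k-2) = -(h(k) + 3 h(k-1)).
h(3) = -(-427 + 3(163)) = -62
h(2) = -(163 + 3(-62)) = 23
h(1) = -(-62 + 3(23)) = -7

-7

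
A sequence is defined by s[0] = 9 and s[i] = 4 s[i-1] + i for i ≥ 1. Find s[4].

2416

s[1] = 4*9 + 1 = 37
s[2] = 4*37 + 2 = 150
s[3] = 4*150 + 3 = 603
s[4] = 4*603 + 4 = 2416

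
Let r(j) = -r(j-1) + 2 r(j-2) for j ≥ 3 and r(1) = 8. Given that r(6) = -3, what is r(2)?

Let r(2) = x.
r(3) = 16 - x
r(4) = -16 + 3x
r(5) = 48 - 5x
r(6) = -80 + 11x
So -80 + 11x = -3, giving x = 7.

7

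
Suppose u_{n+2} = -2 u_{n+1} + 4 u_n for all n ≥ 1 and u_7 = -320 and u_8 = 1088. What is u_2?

Rearranging, u_{n-2} = (u_n + 2 u_{n-1}) / 4.
u_6 = (1088 + 2*(-320)) / 4 = 448/4 = 112
u_5 = (-320 + 2*112) / 4 = -96/4 = -24
u_4 = (112 + 2*(-24)) / 4 = 64/4 = 16
u_3 = (-24 + 2*16) / 4 = 8/4 = 2
u_2 = (16 + 2*2) / 4 = 20/4 = 5

5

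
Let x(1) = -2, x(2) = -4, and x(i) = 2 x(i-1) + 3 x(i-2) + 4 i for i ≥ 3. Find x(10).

x(3) = 2(-4) + 3(-2) + 12 = -2
x(4) = 2(-2) + 3(-4) + 16 = 0
x(5) = 2(0) + 3(-2) + 20 = 14
x(6) = 2(14) + 3(0) + 24 = 52
x(7) = 2(52) + 3(14) + 28 = 174
x(8) = 2(174) + 3(52) + 32 = 536
x(9) = 2(536) + 3(174) + 36 = 1630
x(10) = 2(1630) + 3(536) + 40 = 4908

4908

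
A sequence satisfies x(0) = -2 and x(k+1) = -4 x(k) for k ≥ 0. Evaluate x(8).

-131072

x(1) = -4*(-2) = 8
x(2) = -4*8 = -32
x(3) = -4*(-32) = 128
x(4) = -4*128 = -512
x(5) = -4*(-512) = 2048
x(6) = -4*2048 = -8192
x(7) = -4*(-8192) = 32768
x(8) = -4*32768 = -131072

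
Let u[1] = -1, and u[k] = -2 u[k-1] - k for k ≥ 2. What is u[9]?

-117

u[2] = -2*(-1) - 2 = 0
u[3] = -2*0 - 3 = -3
u[4] = -2*(-3) - 4 = 2
u[5] = -2*2 - 5 = -9
u[6] = -2*(-9) - 6 = 12
u[7] = -2*12 - 7 = -31
u[8] = -2*(-31) - 8 = 54
u[9] = -2*54 - 9 = -117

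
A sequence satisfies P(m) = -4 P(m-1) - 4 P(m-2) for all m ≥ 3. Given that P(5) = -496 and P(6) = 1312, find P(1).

Rearranging, P(m-2) = (P(m) + 4 P(m-1)) / -4.
P(4) = (1312 + 4·(-496)) / -4 = -672/-4 = 168
P(3) = (-496 + 4·168) / -4 = 176/-4 = -44
P(2) = (168 + 4·(-44)) / -4 = -8/-4 = 2
P(1) = (-44 + 4·2) / -4 = -36/-4 = 9

9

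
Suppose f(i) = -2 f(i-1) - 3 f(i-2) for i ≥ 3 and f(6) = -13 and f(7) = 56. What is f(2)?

-1

Rearranging, f(i-2) = (f(i) + 2 f(i-1)) / -3.
f(5) = (56 + 2*(-13)) / -3 = 30/-3 = -10
f(4) = (-13 + 2*(-10)) / -3 = -33/-3 = 11
f(3) = (-10 + 2*11) / -3 = 12/-3 = -4
f(2) = (11 + 2*(-4)) / -3 = 3/-3 = -1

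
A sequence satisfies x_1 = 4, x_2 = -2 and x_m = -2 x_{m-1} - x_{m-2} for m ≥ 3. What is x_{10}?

14

x_3 = -2·(-2) - 4 = 0
x_4 = -2·0 - (-2) = 2
x_5 = -2·2 - 0 = -4
x_6 = -2·(-4) - 2 = 6
x_7 = -2·6 - (-4) = -8
x_8 = -2·(-8) - 6 = 10
x_9 = -2·10 - (-8) = -12
x_{10} = -2·(-12) - 10 = 14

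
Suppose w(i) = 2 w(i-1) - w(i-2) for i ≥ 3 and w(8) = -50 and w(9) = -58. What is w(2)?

Rearranging, w(i-2) = -(w(i) - 2 w(i-1)).
w(7) = -(-58 - 2·(-50)) = -42
w(6) = -(-50 - 2·(-42)) = -34
w(5) = -(-42 - 2·(-34)) = -26
w(4) = -(-34 - 2·(-26)) = -18
w(3) = -(-26 - 2·(-18)) = -10
w(2) = -(-18 - 2·(-10)) = -2

-2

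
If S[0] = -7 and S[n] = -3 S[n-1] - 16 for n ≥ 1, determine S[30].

-617673396283951

The fixed point is -16/(1 + 3) = -4, so S[n] + 4 = -3(S[n-1] + 4).
Hence S[n] = -3·(-3)^n - 4.
S[30] = -3·(-3)^{30} - 4 = -3·205891132094649 - 4 = -617673396283951.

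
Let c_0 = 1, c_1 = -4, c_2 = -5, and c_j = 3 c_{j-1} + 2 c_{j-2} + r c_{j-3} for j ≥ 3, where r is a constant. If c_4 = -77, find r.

-2

c_3 = -23 + r
c_4 = -79 - r
So -79 - r = -77, giving r = -2.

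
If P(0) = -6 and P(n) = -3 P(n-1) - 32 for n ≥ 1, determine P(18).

The fixed point is -32/(1 + 3) = -8, so P(n) + 8 = -3(P(n-1) + 8).
Hence P(n) = 2·(-3)^n - 8.
P(18) = 2·(-3)^{18} - 8 = 2·387420489 - 8 = 774840970.

774840970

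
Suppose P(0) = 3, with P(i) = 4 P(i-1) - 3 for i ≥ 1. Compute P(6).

8193

P(1) = 4·3 - 3 = 9
P(2) = 4·9 - 3 = 33
P(3) = 4·33 - 3 = 129
P(4) = 4·129 - 3 = 513
P(5) = 4·513 - 3 = 2049
P(6) = 4·2049 - 3 = 8193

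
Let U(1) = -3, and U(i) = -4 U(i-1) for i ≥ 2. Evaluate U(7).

-12288

U(2) = -4*(-3) = 12
U(3) = -4*12 = -48
U(4) = -4*(-48) = 192
U(5) = -4*192 = -768
U(6) = -4*(-768) = 3072
U(7) = -4*3072 = -12288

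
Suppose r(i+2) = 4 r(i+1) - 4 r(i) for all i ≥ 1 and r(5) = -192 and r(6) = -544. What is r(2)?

Rearranging, r(i-2) = (r(i) - 4 r(i-1)) / -4.
r(4) = (-544 - 4·(-192)) / -4 = 224/-4 = -56
r(3) = (-192 - 4·(-56)) / -4 = 32/-4 = -8
r(2) = (-56 - 4·(-8)) / -4 = -24/-4 = 6

6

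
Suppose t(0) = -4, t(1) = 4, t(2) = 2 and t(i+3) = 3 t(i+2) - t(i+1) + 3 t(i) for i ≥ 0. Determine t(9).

-3932

t(3) = 3·2 - 4 + 3·(-4) = -10
t(4) = 3·(-10) - 2 + 3·4 = -20
t(5) = 3·(-20) - (-10) + 3·2 = -44
t(6) = 3·(-44) - (-20) + 3·(-10) = -142
t(7) = 3·(-142) - (-44) + 3·(-20) = -442
t(8) = 3·(-442) - (-142) + 3·(-44) = -1316
t(9) = 3·(-1316) - (-442) + 3·(-142) = -3932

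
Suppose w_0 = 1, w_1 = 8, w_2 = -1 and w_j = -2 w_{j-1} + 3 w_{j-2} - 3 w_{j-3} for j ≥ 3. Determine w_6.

w_3 = -2(-1) + 3(8) - 3(1) = 23
w_4 = -2(23) + 3(-1) - 3(8) = -73
w_5 = -2(-73) + 3(23) - 3(-1) = 218
w_6 = -2(218) + 3(-73) - 3(23) = -724

-724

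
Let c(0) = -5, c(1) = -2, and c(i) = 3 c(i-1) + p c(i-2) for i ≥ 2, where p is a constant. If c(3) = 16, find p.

c(2) = -6 - 5p
c(3) = -18 - 17p
So -18 - 17p = 16, giving p = -2.

-2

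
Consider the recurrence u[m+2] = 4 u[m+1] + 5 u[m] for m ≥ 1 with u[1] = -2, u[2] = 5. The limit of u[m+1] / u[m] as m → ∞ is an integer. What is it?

The characteristic equation is r^2 - 4r - 5 = 0, which factors as (r - 5)(r + 1) = 0.
So the roots are 5 and -1. Since |5| > |-1| and the coefficient of 5^m is non-zero, the ratio tends to 5.

5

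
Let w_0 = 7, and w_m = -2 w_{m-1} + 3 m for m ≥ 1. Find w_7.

w_1 = -2*7 + 3 = -11
w_2 = -2*(-11) + 6 = 28
w_3 = -2*28 + 9 = -47
w_4 = -2*(-47) + 12 = 106
w_5 = -2*106 + 15 = -197
w_6 = -2*(-197) + 18 = 412
w_7 = -2*412 + 21 = -803

-803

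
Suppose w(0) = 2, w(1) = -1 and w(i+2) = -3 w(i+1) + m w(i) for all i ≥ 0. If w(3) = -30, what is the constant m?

w(2) = 3 + 2m
w(3) = -9 - 7m
So -9 - 7m = -30, giving m = 3.

3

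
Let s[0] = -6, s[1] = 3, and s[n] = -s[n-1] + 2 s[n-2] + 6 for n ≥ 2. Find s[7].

s[2] = -3 + 2·(-6) + 6 = -9
s[3] = -(-9) + 2·3 + 6 = 21
s[4] = -21 + 2·(-9) + 6 = -33
s[5] = -(-33) + 2·21 + 6 = 81
s[6] = -81 + 2·(-33) + 6 = -141
s[7] = -(-141) + 2·81 + 6 = 309

309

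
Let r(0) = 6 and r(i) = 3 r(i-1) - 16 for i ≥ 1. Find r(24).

-564859072954

The fixed point is -16/(1 - 3) = 8, so r(i) - 8 = 3(r(i-1) - 8).
Hence r(i) = -2·3^i + 8.
r(24) = -2·3^{24} + 8 = -2·282429536481 + 8 = -564859072954.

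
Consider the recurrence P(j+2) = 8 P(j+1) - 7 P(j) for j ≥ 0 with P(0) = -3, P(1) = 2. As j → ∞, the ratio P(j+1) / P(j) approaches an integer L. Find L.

The characteristic equation is r^2 - 8r + 7 = 0, which factors as (r - 7)(r - 1) = 0.
So the roots are 7 and 1. Since |7| > |1| and the coefficient of 7^j is non-zero, the ratio tends to 7.

7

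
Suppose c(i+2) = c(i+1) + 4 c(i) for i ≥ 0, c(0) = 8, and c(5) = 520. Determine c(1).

8

Let c(1) = v.
c(2) = 32 + v
c(3) = 32 + 5v
c(4) = 160 + 9v
c(5) = 288 + 29v
So 288 + 29v = 520, giving v = 8.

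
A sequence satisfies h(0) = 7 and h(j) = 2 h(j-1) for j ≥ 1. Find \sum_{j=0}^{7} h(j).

h(1) = 2*7 = 14
h(2) = 2*14 = 28
h(3) = 2*28 = 56
h(4) = 2*56 = 112
h(5) = 2*112 = 224
h(6) = 2*224 = 448
h(7) = 2*448 = 896
Sum = 7 + 14 + 28 + 56 + 112 + 224 + 448 + 896 = 1785

1785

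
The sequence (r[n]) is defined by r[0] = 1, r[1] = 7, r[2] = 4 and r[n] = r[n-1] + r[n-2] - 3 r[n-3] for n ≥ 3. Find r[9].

r[3] = 4 + 7 - 3*1 = 8
r[4] = 8 + 4 - 3*7 = -9
r[5] = (-9) + 8 - 3*4 = -13
r[6] = (-13) + (-9) - 3*8 = -46
r[7] = (-46) + (-13) - 3*(-9) = -32
r[8] = (-32) + (-46) - 3*(-13) = -39
r[9] = (-39) + (-32) - 3*(-46) = 67

67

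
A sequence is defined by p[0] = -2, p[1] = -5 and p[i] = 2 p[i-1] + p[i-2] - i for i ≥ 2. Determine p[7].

p[2] = 2(-5) + (-2) - 2 = -14
p[3] = 2(-14) + (-5) - 3 = -36
p[4] = 2(-36) + (-14) - 4 = -90
p[5] = 2(-90) + (-36) - 5 = -221
p[6] = 2(-221) + (-90) - 6 = -538
p[7] = 2(-538) + (-221) - 7 = -1304

-1304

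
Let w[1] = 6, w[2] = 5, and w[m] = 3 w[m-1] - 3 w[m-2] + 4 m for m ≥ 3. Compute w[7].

310

w[3] = 3(5) - 3(6) + 12 = 9
w[4] = 3(9) - 3(5) + 16 = 28
w[5] = 3(28) - 3(9) + 20 = 77
w[6] = 3(77) - 3(28) + 24 = 171
w[7] = 3(171) - 3(77) + 28 = 310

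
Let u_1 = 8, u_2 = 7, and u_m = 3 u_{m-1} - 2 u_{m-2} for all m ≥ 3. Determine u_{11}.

u_3 = 3*7 - 2*8 = 5
u_4 = 3*5 - 2*7 = 1
u_5 = 3*1 - 2*5 = -7
u_6 = 3*(-7) - 2*1 = -23
u_7 = 3*(-23) - 2*(-7) = -55
u_8 = 3*(-55) - 2*(-23) = -119
u_9 = 3*(-119) - 2*(-55) = -247
u_{10} = 3*(-247) - 2*(-119) = -503
u_{11} = 3*(-503) - 2*(-247) = -1015

-1015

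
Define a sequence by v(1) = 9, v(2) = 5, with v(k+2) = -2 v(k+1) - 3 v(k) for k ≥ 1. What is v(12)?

-1909

v(3) = -2·5 - 3·9 = -37
v(4) = -2·(-37) - 3·5 = 59
v(5) = -2·59 - 3·(-37) = -7
v(6) = -2·(-7) - 3·59 = -163
v(7) = -2·(-163) - 3·(-7) = 347
v(8) = -2·347 - 3·(-163) = -205
v(9) = -2·(-205) - 3·347 = -631
v(10) = -2·(-631) - 3·(-205) = 1877
v(11) = -2·1877 - 3·(-631) = -1861
v(12) = -2·(-1861) - 3·1877 = -1909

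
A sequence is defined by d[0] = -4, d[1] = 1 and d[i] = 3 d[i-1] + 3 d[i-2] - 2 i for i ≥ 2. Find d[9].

-136134

d[2] = 3·1 + 3·(-4) - 4 = -13
d[3] = 3·(-13) + 3·1 - 6 = -42
d[4] = 3·(-42) + 3·(-13) - 8 = -173
d[5] = 3·(-173) + 3·(-42) - 10 = -655
d[6] = 3·(-655) + 3·(-173) - 12 = -2496
d[7] = 3·(-2496) + 3·(-655) - 14 = -9467
d[8] = 3·(-9467) + 3·(-2496) - 16 = -35905
d[9] = 3·(-35905) + 3·(-9467) - 18 = -136134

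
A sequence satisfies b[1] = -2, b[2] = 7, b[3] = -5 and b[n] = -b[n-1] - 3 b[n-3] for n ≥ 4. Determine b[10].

b[4] = -(-5) - 3*(-2) = 11
b[5] = -11 - 3*7 = -32
b[6] = -(-32) - 3*(-5) = 47
b[7] = -47 - 3*11 = -80
b[8] = -(-80) - 3*(-32) = 176
b[9] = -176 - 3*47 = -317
b[10] = -(-317) - 3*(-80) = 557

557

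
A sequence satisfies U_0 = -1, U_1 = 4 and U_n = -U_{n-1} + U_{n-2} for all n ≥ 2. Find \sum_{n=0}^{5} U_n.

U_2 = -4 + (-1) = -5
U_3 = -(-5) + 4 = 9
U_4 = -9 + (-5) = -14
U_5 = -(-14) + 9 = 23
Sum = (-1) + 4 + (-5) + 9 + (-14) + 23 = 16

16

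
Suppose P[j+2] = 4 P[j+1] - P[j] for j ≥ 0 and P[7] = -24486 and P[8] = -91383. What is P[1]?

-6

Rearranging, P[j-2] = -(P[j] - 4 P[j-1]).
P[6] = -(-91383 - 4(-24486)) = -6561
P[5] = -(-24486 - 4(-6561)) = -1758
P[4] = -(-6561 - 4(-1758)) = -471
P[3] = -(-1758 - 4(-471)) = -126
P[2] = -(-471 - 4(-126)) = -33
P[1] = -(-126 - 4(-33)) = -6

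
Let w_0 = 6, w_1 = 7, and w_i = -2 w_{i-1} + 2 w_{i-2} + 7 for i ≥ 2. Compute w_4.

-5

w_2 = -2*7 + 2*6 + 7 = 5
w_3 = -2*5 + 2*7 + 7 = 11
w_4 = -2*11 + 2*5 + 7 = -5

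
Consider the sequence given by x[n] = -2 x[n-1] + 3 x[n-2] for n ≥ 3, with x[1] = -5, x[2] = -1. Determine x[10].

19679

x[3] = -2*(-1) + 3*(-5) = -13
x[4] = -2*(-13) + 3*(-1) = 23
x[5] = -2*23 + 3*(-13) = -85
x[6] = -2*(-85) + 3*23 = 239
x[7] = -2*239 + 3*(-85) = -733
x[8] = -2*(-733) + 3*239 = 2183
x[9] = -2*2183 + 3*(-733) = -6565
x[10] = -2*(-6565) + 3*2183 = 19679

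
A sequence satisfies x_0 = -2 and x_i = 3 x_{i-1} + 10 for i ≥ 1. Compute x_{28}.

The fixed point is 10/(1 - 3) = -5, so x_i + 5 = 3(x_{i-1} + 5).
Hence x_i = 3·3^i - 5.
x_{28} = 3·3^{28} - 5 = 3·22876792454961 - 5 = 68630377364878.

68630377364878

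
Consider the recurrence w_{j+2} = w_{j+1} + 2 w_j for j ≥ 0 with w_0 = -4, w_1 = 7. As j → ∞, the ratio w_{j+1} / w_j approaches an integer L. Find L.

2

The characteristic equation is r^2 - r - 2 = 0, which factors as (r - 2)(r + 1) = 0.
So the roots are 2 and -1. Since |2| > |-1| and the coefficient of 2^j is non-zero, the ratio tends to 2.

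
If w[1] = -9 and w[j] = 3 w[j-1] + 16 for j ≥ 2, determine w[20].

The fixed point is 16/(1 - 3) = -8, so w[j] + 8 = 3(w[j-1] + 8).
Hence w[j] = -1·3^{j-1} - 8.
w[20] = -1·3^{19} - 8 = -1·1162261467 - 8 = -1162261475.

-1162261475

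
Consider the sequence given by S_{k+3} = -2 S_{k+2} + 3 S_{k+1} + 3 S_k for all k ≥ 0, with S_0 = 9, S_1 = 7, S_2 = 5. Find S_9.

9503

S_3 = -2*5 + 3*7 + 3*9 = 38
S_4 = -2*38 + 3*5 + 3*7 = -40
S_5 = -2*(-40) + 3*38 + 3*5 = 209
S_6 = -2*209 + 3*(-40) + 3*38 = -424
S_7 = -2*(-424) + 3*209 + 3*(-40) = 1355
S_8 = -2*1355 + 3*(-424) + 3*209 = -3355
S_9 = -2*(-3355) + 3*1355 + 3*(-424) = 9503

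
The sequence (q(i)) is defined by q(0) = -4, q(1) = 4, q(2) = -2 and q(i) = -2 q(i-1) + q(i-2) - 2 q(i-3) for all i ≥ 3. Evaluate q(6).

q(3) = -2·(-2) + 4 - 2·(-4) = 16
q(4) = -2·16 + (-2) - 2·4 = -42
q(5) = -2·(-42) + 16 - 2·(-2) = 104
q(6) = -2·104 + (-42) - 2·16 = -282

-282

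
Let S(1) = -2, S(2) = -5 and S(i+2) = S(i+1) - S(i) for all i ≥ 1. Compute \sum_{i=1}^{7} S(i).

-2

S(3) = (-5) - (-2) = -3
S(4) = (-3) - (-5) = 2
S(5) = 2 - (-3) = 5
S(6) = 5 - 2 = 3
S(7) = 3 - 5 = -2
Sum = (-2) + (-5) + (-3) + 2 + 5 + 3 + (-2) = -2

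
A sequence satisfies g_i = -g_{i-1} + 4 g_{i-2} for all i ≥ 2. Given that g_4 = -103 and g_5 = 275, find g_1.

7

Rearranging, g_{i-2} = (g_i + g_{i-1}) / 4.
g_3 = (275 + (-103)) / 4 = 172/4 = 43
g_2 = (-103 + 43) / 4 = -60/4 = -15
g_1 = (43 + (-15)) / 4 = 28/4 = 7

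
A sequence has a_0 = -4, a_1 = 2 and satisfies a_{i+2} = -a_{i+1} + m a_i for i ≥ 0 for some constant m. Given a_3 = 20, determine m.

3

a_2 = -2 - 4m
a_3 = 2 + 6m
So 2 + 6m = 20, giving m = 3.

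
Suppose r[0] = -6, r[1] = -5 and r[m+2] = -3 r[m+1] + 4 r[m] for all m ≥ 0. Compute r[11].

838855

r[2] = -3·(-5) + 4·(-6) = -9
r[3] = -3·(-9) + 4·(-5) = 7
r[4] = -3·7 + 4·(-9) = -57
r[5] = -3·(-57) + 4·7 = 199
r[6] = -3·199 + 4·(-57) = -825
r[7] = -3·(-825) + 4·199 = 3271
r[8] = -3·3271 + 4·(-825) = -13113
r[9] = -3·(-13113) + 4·3271 = 52423
r[10] = -3·52423 + 4·(-13113) = -209721
r[11] = -3·(-209721) + 4·52423 = 838855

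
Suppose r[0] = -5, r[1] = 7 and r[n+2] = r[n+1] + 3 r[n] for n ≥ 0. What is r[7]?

79

r[2] = 7 + 3*(-5) = -8
r[3] = (-8) + 3*7 = 13
r[4] = 13 + 3*(-8) = -11
r[5] = (-11) + 3*13 = 28
r[6] = 28 + 3*(-11) = -5
r[7] = (-5) + 3*28 = 79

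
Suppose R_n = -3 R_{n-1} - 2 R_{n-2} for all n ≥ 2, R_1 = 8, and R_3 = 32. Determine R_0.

-4

Let R_0 = v.
R_2 = -24 - 2v
R_3 = 56 + 6v
So 56 + 6v = 32, giving v = -4.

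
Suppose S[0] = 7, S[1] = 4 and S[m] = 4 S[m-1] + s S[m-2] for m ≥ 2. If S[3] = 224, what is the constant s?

S[2] = 16 + 7s
S[3] = 64 + 32s
So 64 + 32s = 224, giving s = 5.

5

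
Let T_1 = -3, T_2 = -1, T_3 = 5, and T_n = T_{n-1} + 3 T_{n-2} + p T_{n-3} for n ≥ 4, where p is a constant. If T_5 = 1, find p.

T_4 = 2 - 3p
T_5 = 17 - 4p
So 17 - 4p = 1, giving p = 4.

4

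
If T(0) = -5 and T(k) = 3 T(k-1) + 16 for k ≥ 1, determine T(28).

68630377364875

The fixed point is 16/(1 - 3) = -8, so T(k) + 8 = 3(T(k-1) + 8).
Hence T(k) = 3·3^k - 8.
T(28) = 3·3^{28} - 8 = 3·22876792454961 - 8 = 68630377364875.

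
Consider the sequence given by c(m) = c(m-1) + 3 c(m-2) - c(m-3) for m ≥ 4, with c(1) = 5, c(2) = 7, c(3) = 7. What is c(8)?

447

c(4) = 7 + 3(7) - 5 = 23
c(5) = 23 + 3(7) - 7 = 37
c(6) = 37 + 3(23) - 7 = 99
c(7) = 99 + 3(37) - 23 = 187
c(8) = 187 + 3(99) - 37 = 447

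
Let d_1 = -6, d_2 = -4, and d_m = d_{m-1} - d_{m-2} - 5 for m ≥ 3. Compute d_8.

d_3 = (-4) - (-6) - 5 = -3
d_4 = (-3) - (-4) - 5 = -4
d_5 = (-4) - (-3) - 5 = -6
d_6 = (-6) - (-4) - 5 = -7
d_7 = (-7) - (-6) - 5 = -6
d_8 = (-6) - (-7) - 5 = -4

-4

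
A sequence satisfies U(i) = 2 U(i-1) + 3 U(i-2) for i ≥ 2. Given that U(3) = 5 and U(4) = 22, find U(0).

2

Rearranging, U(i-2) = (U(i) - 2 U(i-1)) / 3.
U(2) = (22 - 2·5) / 3 = 12/3 = 4
U(1) = (5 - 2·4) / 3 = -3/3 = -1
U(0) = (4 - 2·(-1)) / 3 = 6/3 = 2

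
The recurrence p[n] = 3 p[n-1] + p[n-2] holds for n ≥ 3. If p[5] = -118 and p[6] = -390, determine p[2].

-6

Rearranging, p[n-2] = p[n] - 3 p[n-1].
p[4] = -390 - 3(-118) = -36
p[3] = -118 - 3(-36) = -10
p[2] = -36 - 3(-10) = -6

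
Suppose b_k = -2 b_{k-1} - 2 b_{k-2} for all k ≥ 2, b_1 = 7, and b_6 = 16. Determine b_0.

Let b_0 = z.
b_2 = -14 - 2z
b_3 = 14 + 4z
b_4 = -4z
b_5 = -28
b_6 = 56 + 8z
So 56 + 8z = 16, giving z = -5.

-5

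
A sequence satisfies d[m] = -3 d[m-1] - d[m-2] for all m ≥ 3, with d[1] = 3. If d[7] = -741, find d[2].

Let d[2] = y.
d[3] = -3 - 3y
d[4] = 9 + 8y
d[5] = -24 - 21y
d[6] = 63 + 55y
d[7] = -165 - 144y
So -165 - 144y = -741, giving y = 4.

4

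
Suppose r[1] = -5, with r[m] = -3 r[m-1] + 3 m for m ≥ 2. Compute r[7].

r[2] = -3*(-5) + 6 = 21
r[3] = -3*21 + 9 = -54
r[4] = -3*(-54) + 12 = 174
r[5] = -3*174 + 15 = -507
r[6] = -3*(-507) + 18 = 1539
r[7] = -3*1539 + 21 = -4596

-4596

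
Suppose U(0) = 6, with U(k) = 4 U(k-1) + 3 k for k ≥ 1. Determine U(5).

7503

U(1) = 4*6 + 3 = 27
U(2) = 4*27 + 6 = 114
U(3) = 4*114 + 9 = 465
U(4) = 4*465 + 12 = 1872
U(5) = 4*1872 + 15 = 7503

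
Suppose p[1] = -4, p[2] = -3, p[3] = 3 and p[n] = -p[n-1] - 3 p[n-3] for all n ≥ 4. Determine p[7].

p[4] = -3 - 3(-4) = 9
p[5] = -9 - 3(-3) = 0
p[6] = -0 - 3(3) = -9
p[7] = -(-9) - 3(9) = -18

-18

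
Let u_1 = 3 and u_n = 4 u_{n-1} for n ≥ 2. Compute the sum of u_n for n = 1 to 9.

u_2 = 4*3 = 12
u_3 = 4*12 = 48
u_4 = 4*48 = 192
u_5 = 4*192 = 768
u_6 = 4*768 = 3072
u_7 = 4*3072 = 12288
u_8 = 4*12288 = 49152
u_9 = 4*49152 = 196608
Sum = 3 + 12 + 48 + 192 + 768 + 3072 + 12288 + 49152 + 196608 = 262143

262143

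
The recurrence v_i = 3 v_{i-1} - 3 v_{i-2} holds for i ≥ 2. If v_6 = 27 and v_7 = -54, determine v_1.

Rearranging, v_{i-2} = (v_i - 3 v_{i-1}) / -3.
v_5 = (-54 - 3·27) / -3 = -135/-3 = 45
v_4 = (27 - 3·45) / -3 = -108/-3 = 36
v_3 = (45 - 3·36) / -3 = -63/-3 = 21
v_2 = (36 - 3·21) / -3 = -27/-3 = 9
v_1 = (21 - 3·9) / -3 = -6/-3 = 2

2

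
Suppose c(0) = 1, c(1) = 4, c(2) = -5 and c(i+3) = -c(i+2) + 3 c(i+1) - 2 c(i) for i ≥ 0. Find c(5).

93

c(3) = -(-5) + 3*4 - 2*1 = 15
c(4) = -15 + 3*(-5) - 2*4 = -38
c(5) = -(-38) + 3*15 - 2*(-5) = 93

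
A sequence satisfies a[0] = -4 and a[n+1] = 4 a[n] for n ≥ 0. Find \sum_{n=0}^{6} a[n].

-21844

a[1] = 4(-4) = -16
a[2] = 4(-16) = -64
a[3] = 4(-64) = -256
a[4] = 4(-256) = -1024
a[5] = 4(-1024) = -4096
a[6] = 4(-4096) = -16384
Sum = (-4) + (-16) + (-64) + (-256) + (-1024) + (-4096) + (-16384) = -21844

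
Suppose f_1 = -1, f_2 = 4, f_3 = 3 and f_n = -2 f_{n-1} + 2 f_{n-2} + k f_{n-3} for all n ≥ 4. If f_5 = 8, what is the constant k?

f_4 = 2 - k
f_5 = 2 + 6k
So 2 + 6k = 8, giving k = 1.

1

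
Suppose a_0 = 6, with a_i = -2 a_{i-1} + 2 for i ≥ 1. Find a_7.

-682

a_1 = -2*6 + 2 = -10
a_2 = -2*(-10) + 2 = 22
a_3 = -2*22 + 2 = -42
a_4 = -2*(-42) + 2 = 86
a_5 = -2*86 + 2 = -170
a_6 = -2*(-170) + 2 = 342
a_7 = -2*342 + 2 = -682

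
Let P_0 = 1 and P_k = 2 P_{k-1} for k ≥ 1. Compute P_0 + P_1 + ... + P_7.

255

P_1 = 2(1) = 2
P_2 = 2(2) = 4
P_3 = 2(4) = 8
P_4 = 2(8) = 16
P_5 = 2(16) = 32
P_6 = 2(32) = 64
P_7 = 2(64) = 128
Sum = 1 + 2 + 4 + 8 + 16 + 32 + 64 + 128 = 255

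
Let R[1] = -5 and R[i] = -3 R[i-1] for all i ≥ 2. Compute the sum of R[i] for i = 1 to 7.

R[2] = -3·(-5) = 15
R[3] = -3·15 = -45
R[4] = -3·(-45) = 135
R[5] = -3·135 = -405
R[6] = -3·(-405) = 1215
R[7] = -3·1215 = -3645
Sum = (-5) + 15 + (-45) + 135 + (-405) + 1215 + (-3645) = -2735

-2735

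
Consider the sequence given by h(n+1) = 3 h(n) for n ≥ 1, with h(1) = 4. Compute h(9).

26244

h(2) = 3*4 = 12
h(3) = 3*12 = 36
h(4) = 3*36 = 108
h(5) = 3*108 = 324
h(6) = 3*324 = 972
h(7) = 3*972 = 2916
h(8) = 3*2916 = 8748
h(9) = 3*8748 = 26244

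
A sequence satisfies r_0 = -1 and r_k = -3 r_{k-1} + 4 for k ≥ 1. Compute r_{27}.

The fixed point is 4/(1 + 3) = 1, so r_k - 1 = -3(r_{k-1} - 1).
Hence r_k = -2·(-3)^k + 1.
r_{27} = -2·(-3)^{27} + 1 = -2·-7625597484987 + 1 = 15251194969975.

15251194969975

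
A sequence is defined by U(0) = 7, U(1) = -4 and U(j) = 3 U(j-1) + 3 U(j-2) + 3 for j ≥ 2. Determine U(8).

U(2) = 3*(-4) + 3*7 + 3 = 12
U(3) = 3*12 + 3*(-4) + 3 = 27
U(4) = 3*27 + 3*12 + 3 = 120
U(5) = 3*120 + 3*27 + 3 = 444
U(6) = 3*444 + 3*120 + 3 = 1695
U(7) = 3*1695 + 3*444 + 3 = 6420
U(8) = 3*6420 + 3*1695 + 3 = 24348

24348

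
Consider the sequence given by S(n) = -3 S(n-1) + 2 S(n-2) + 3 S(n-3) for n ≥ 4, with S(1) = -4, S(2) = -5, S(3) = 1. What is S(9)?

8369

S(4) = -3(1) + 2(-5) + 3(-4) = -25
S(5) = -3(-25) + 2(1) + 3(-5) = 62
S(6) = -3(62) + 2(-25) + 3(1) = -233
S(7) = -3(-233) + 2(62) + 3(-25) = 748
S(8) = -3(748) + 2(-233) + 3(62) = -2524
S(9) = -3(-2524) + 2(748) + 3(-233) = 8369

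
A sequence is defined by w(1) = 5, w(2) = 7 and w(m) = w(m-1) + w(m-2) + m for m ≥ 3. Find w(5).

w(3) = 7 + 5 + 3 = 15
w(4) = 15 + 7 + 4 = 26
w(5) = 26 + 15 + 5 = 46

46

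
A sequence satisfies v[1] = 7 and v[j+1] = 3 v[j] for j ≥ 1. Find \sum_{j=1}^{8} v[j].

22960

v[2] = 3*7 = 21
v[3] = 3*21 = 63
v[4] = 3*63 = 189
v[5] = 3*189 = 567
v[6] = 3*567 = 1701
v[7] = 3*1701 = 5103
v[8] = 3*5103 = 15309
Sum = 7 + 21 + 63 + 189 + 567 + 1701 + 5103 + 15309 = 22960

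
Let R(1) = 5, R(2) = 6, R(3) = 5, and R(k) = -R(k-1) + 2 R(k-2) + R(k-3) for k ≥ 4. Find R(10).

157

R(4) = -5 + 2(6) + 5 = 12
R(5) = -12 + 2(5) + 6 = 4
R(6) = -4 + 2(12) + 5 = 25
R(7) = -25 + 2(4) + 12 = -5
R(8) = -(-5) + 2(25) + 4 = 59
R(9) = -59 + 2(-5) + 25 = -44
R(10) = -(-44) + 2(59) + (-5) = 157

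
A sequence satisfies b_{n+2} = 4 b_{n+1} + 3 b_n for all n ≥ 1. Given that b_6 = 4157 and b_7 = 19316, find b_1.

8

Rearranging, b_{n-2} = (b_n - 4 b_{n-1}) / 3.
b_5 = (19316 - 4(4157)) / 3 = 2688/3 = 896
b_4 = (4157 - 4(896)) / 3 = 573/3 = 191
b_3 = (896 - 4(191)) / 3 = 132/3 = 44
b_2 = (191 - 4(44)) / 3 = 15/3 = 5
b_1 = (44 - 4(5)) / 3 = 24/3 = 8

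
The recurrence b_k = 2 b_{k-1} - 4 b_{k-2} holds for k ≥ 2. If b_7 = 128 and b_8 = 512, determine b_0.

Rearranging, b_{k-2} = (b_k - 2 b_{k-1}) / -4.
b_6 = (512 - 2·128) / -4 = 256/-4 = -64
b_5 = (128 - 2·(-64)) / -4 = 256/-4 = -64
b_4 = (-64 - 2·(-64)) / -4 = 64/-4 = -16
b_3 = (-64 - 2·(-16)) / -4 = -32/-4 = 8
b_2 = (-16 - 2·8) / -4 = -32/-4 = 8
b_1 = (8 - 2·8) / -4 = -8/-4 = 2
b_0 = (8 - 2·2) / -4 = 4/-4 = -1

-1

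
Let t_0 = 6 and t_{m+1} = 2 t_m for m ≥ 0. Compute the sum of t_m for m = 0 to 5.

378

t_1 = 2*6 = 12
t_2 = 2*12 = 24
t_3 = 2*24 = 48
t_4 = 2*48 = 96
t_5 = 2*96 = 192
Sum = 6 + 12 + 24 + 48 + 96 + 192 = 378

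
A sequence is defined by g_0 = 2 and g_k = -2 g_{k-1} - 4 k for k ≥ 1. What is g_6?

g_1 = -2·2 - 4 = -8
g_2 = -2·(-8) - 8 = 8
g_3 = -2·8 - 12 = -28
g_4 = -2·(-28) - 16 = 40
g_5 = -2·40 - 20 = -100
g_6 = -2·(-100) - 24 = 176

176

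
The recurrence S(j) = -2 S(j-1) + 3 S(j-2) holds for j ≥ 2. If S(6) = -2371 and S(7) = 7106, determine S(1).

8

Rearranging, S(j-2) = (S(j) + 2 S(j-1)) / 3.
S(5) = (7106 + 2(-2371)) / 3 = 2364/3 = 788
S(4) = (-2371 + 2(788)) / 3 = -795/3 = -265
S(3) = (788 + 2(-265)) / 3 = 258/3 = 86
S(2) = (-265 + 2(86)) / 3 = -93/3 = -31
S(1) = (86 + 2(-31)) / 3 = 24/3 = 8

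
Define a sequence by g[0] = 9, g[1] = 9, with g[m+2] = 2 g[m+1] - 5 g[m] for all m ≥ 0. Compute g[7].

g[2] = 2(9) - 5(9) = -27
g[3] = 2(-27) - 5(9) = -99
g[4] = 2(-99) - 5(-27) = -63
g[5] = 2(-63) - 5(-99) = 369
g[6] = 2(369) - 5(-63) = 1053
g[7] = 2(1053) - 5(369) = 261

261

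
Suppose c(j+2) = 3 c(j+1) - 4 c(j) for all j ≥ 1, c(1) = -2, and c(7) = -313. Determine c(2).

Let c(2) = w.
c(3) = 8 + 3w
c(4) = 24 + 5w
c(5) = 40 + 3w
c(6) = 24 - 11w
c(7) = -88 - 45w
So -88 - 45w = -313, giving w = 5.

5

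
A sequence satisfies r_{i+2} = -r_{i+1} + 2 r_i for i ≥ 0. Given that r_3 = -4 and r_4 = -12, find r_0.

-7

Rearranging, r_{i-2} = (r_i + r_{i-1}) / 2.
r_2 = (-12 + (-4)) / 2 = -16/2 = -8
r_1 = (-4 + (-8)) / 2 = -12/2 = -6
r_0 = (-8 + (-6)) / 2 = -14/2 = -7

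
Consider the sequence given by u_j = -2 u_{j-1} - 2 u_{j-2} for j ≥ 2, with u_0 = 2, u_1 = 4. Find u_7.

-64

u_2 = -2(4) - 2(2) = -12
u_3 = -2(-12) - 2(4) = 16
u_4 = -2(16) - 2(-12) = -8
u_5 = -2(-8) - 2(16) = -16
u_6 = -2(-16) - 2(-8) = 48
u_7 = -2(48) - 2(-16) = -64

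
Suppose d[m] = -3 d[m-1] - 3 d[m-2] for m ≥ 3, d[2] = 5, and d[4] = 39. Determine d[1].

Let d[1] = x.
d[3] = -15 - 3x
d[4] = 30 + 9x
So 30 + 9x = 39, giving x = 1.

1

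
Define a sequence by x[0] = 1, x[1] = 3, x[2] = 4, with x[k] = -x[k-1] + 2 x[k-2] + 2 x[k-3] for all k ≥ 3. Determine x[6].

22

x[3] = -4 + 2(3) + 2(1) = 4
x[4] = -4 + 2(4) + 2(3) = 10
x[5] = -10 + 2(4) + 2(4) = 6
x[6] = -6 + 2(10) + 2(4) = 22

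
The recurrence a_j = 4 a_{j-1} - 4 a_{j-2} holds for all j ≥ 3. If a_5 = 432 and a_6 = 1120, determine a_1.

Rearranging, a_{j-2} = (a_j - 4 a_{j-1}) / -4.
a_4 = (1120 - 4·432) / -4 = -608/-4 = 152
a_3 = (432 - 4·152) / -4 = -176/-4 = 44
a_2 = (152 - 4·44) / -4 = -24/-4 = 6
a_1 = (44 - 4·6) / -4 = 20/-4 = -5

-5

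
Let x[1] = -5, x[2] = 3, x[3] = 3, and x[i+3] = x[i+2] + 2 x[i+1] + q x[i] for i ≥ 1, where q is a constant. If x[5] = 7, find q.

4

x[4] = 9 - 5q
x[5] = 15 - 2q
So 15 - 2q = 7, giving q = 4.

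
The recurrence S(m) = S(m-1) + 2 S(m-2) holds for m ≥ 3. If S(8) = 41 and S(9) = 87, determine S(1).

2

Rearranging, S(m-2) = (S(m) - S(m-1)) / 2.
S(7) = (87 - 41) / 2 = 46/2 = 23
S(6) = (41 - 23) / 2 = 18/2 = 9
S(5) = (23 - 9) / 2 = 14/2 = 7
S(4) = (9 - 7) / 2 = 2/2 = 1
S(3) = (7 - 1) / 2 = 6/2 = 3
S(2) = (1 - 3) / 2 = -2/2 = -1
S(1) = (3 - (-1)) / 2 = 4/2 = 2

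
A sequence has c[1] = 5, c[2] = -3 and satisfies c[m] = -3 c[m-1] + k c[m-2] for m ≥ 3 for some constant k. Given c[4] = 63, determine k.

-5

c[3] = 9 + 5k
c[4] = -27 - 18k
So -27 - 18k = 63, giving k = -5.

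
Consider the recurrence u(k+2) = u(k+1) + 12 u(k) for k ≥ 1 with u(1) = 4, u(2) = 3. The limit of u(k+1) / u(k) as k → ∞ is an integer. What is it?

The characteristic equation is r^2 - r - 12 = 0, which factors as (r - 4)(r + 3) = 0.
So the roots are 4 and -3. Since |4| > |-3| and the coefficient of 4^k is non-zero, the ratio tends to 4.

4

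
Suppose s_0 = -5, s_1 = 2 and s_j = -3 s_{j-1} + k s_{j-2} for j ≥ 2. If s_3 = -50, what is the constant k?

-4

s_2 = -6 - 5k
s_3 = 18 + 17k
So 18 + 17k = -50, giving k = -4.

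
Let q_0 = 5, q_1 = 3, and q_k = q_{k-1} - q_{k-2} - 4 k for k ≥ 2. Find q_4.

q_2 = 3 - 5 - 8 = -10
q_3 = (-10) - 3 - 12 = -25
q_4 = (-25) - (-10) - 16 = -31

-31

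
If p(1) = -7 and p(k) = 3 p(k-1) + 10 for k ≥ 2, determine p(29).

-45753584909927

The fixed point is 10/(1 - 3) = -5, so p(k) + 5 = 3(p(k-1) + 5).
Hence p(k) = -2·3^{k-1} - 5.
p(29) = -2·3^{28} - 5 = -2·22876792454961 - 5 = -45753584909927.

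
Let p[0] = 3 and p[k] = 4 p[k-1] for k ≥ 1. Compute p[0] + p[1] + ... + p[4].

p[1] = 4*3 = 12
p[2] = 4*12 = 48
p[3] = 4*48 = 192
p[4] = 4*192 = 768
Sum = 3 + 12 + 48 + 192 + 768 = 1023

1023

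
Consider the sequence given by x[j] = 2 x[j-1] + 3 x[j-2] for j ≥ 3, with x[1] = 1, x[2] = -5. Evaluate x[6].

-245

x[3] = 2·(-5) + 3·1 = -7
x[4] = 2·(-7) + 3·(-5) = -29
x[5] = 2·(-29) + 3·(-7) = -79
x[6] = 2·(-79) + 3·(-29) = -245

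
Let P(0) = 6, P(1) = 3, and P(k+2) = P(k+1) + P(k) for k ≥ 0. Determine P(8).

141

P(2) = 3 + 6 = 9
P(3) = 9 + 3 = 12
P(4) = 12 + 9 = 21
P(5) = 21 + 12 = 33
P(6) = 33 + 21 = 54
P(7) = 54 + 33 = 87
P(8) = 87 + 54 = 141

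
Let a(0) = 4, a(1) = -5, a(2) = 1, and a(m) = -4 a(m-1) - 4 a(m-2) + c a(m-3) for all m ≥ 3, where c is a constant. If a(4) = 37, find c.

a(3) = 16 + 4c
a(4) = -68 - 21c
So -68 - 21c = 37, giving c = -5.

-5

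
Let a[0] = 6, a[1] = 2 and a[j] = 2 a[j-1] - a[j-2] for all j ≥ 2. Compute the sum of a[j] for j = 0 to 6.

a[2] = 2·2 - 6 = -2
a[3] = 2·(-2) - 2 = -6
a[4] = 2·(-6) - (-2) = -10
a[5] = 2·(-10) - (-6) = -14
a[6] = 2·(-14) - (-10) = -18
Sum = 6 + 2 + (-2) + (-6) + (-10) + (-14) + (-18) = -42

-42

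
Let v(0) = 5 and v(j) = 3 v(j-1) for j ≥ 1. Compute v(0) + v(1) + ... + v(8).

49205

v(1) = 3·5 = 15
v(2) = 3·15 = 45
v(3) = 3·45 = 135
v(4) = 3·135 = 405
v(5) = 3·405 = 1215
v(6) = 3·1215 = 3645
v(7) = 3·3645 = 10935
v(8) = 3·10935 = 32805
Sum = 5 + 15 + 45 + 135 + 405 + 1215 + 3645 + 10935 + 32805 = 49205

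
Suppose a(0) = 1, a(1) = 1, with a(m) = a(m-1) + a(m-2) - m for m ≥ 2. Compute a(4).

a(2) = 1 + 1 - 2 = 0
a(3) = 0 + 1 - 3 = -2
a(4) = (-2) + 0 - 4 = -6

-6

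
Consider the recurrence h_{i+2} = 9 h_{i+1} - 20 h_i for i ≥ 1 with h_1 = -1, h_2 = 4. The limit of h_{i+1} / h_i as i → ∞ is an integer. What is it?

The characteristic equation is r^2 - 9r + 20 = 0, which factors as (r - 5)(r - 4) = 0.
So the roots are 5 and 4. Since |5| > |4| and the coefficient of 5^i is non-zero, the ratio tends to 5.

5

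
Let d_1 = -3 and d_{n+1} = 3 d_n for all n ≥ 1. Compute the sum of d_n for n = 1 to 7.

-3279

d_2 = 3(-3) = -9
d_3 = 3(-9) = -27
d_4 = 3(-27) = -81
d_5 = 3(-81) = -243
d_6 = 3(-243) = -729
d_7 = 3(-729) = -2187
Sum = (-3) + (-9) + (-27) + (-81) + (-243) + (-729) + (-2187) = -3279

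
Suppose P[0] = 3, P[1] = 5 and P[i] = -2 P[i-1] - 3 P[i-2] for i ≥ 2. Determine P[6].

149

P[2] = -2*5 - 3*3 = -19
P[3] = -2*(-19) - 3*5 = 23
P[4] = -2*23 - 3*(-19) = 11
P[5] = -2*11 - 3*23 = -91
P[6] = -2*(-91) - 3*11 = 149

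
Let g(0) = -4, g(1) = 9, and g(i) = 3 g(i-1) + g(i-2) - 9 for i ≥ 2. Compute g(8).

15242

g(2) = 3(9) + (-4) - 9 = 14
g(3) = 3(14) + 9 - 9 = 42
g(4) = 3(42) + 14 - 9 = 131
g(5) = 3(131) + 42 - 9 = 426
g(6) = 3(426) + 131 - 9 = 1400
g(7) = 3(1400) + 426 - 9 = 4617
g(8) = 3(4617) + 1400 - 9 = 15242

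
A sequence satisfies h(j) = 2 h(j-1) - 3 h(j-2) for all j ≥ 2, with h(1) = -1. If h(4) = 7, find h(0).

Let h(0) = x.
h(2) = -2 - 3x
h(3) = -1 - 6x
h(4) = 4 - 3x
So 4 - 3x = 7, giving x = -1.

-1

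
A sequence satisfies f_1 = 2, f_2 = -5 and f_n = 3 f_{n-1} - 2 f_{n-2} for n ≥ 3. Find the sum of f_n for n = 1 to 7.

-826

f_3 = 3(-5) - 2(2) = -19
f_4 = 3(-19) - 2(-5) = -47
f_5 = 3(-47) - 2(-19) = -103
f_6 = 3(-103) - 2(-47) = -215
f_7 = 3(-215) - 2(-103) = -439
Sum = 2 + (-5) + (-19) + (-47) + (-103) + (-215) + (-439) = -826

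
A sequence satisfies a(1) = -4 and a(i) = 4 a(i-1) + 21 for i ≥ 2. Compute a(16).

3221225465

The fixed point is 21/(1 - 4) = -7, so a(i) + 7 = 4(a(i-1) + 7).
Hence a(i) = 3·4^{i-1} - 7.
a(16) = 3·4^{15} - 7 = 3·1073741824 - 7 = 3221225465.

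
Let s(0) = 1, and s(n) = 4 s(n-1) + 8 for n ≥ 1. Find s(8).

240296

s(1) = 4*1 + 8 = 12
s(2) = 4*12 + 8 = 56
s(3) = 4*56 + 8 = 232
s(4) = 4*232 + 8 = 936
s(5) = 4*936 + 8 = 3752
s(6) = 4*3752 + 8 = 15016
s(7) = 4*15016 + 8 = 60072
s(8) = 4*60072 + 8 = 240296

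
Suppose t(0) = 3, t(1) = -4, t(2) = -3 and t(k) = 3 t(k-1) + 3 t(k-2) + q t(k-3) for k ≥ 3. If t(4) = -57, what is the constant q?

3

t(3) = -21 + 3q
t(4) = -72 + 5q
So -72 + 5q = -57, giving q = 3.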